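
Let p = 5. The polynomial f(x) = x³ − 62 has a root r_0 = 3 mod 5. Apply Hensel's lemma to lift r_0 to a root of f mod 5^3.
r_2 = 33 (mod 125)

Hensel: r_{i+1} = r_i − f(r_i)/f′(r_i) mod 5^{i+2}, where f′(x) = 3x². Iterate:
  r_0 = 3 (mod 5)
  r_1 = 8 (mod 25)
  r_2 = 33 (mod 125)
Final: r = 33 with f(r) ≡ 0 mod 5^3.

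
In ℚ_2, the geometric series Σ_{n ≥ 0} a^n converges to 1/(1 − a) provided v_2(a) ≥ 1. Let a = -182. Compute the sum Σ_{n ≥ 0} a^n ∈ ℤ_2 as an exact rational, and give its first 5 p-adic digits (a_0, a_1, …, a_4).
Σ a^n = 1/(1 − a) = 1/183;  first 5 digits = (1, 1, 1, 0, 0)

v_2(a) = 1 ≥ 1, so the series converges in ℤ_2 to 1/(1 − a) = 1/(1 − (-182)) = 1/183. Expand this rational in ℤ_2: compute digits iteratively via d_i = x_i mod 2, x_{i+1} = (x_i − d_i)/2. The first 5 digits are (1, 1, 1, 0, 0).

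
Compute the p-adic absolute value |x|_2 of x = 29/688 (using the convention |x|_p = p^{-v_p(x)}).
|29/688|_2 = 16

Step 1 — compute v_2(x) by factoring powers of 2 out of the numerator and denominator: v_2(29/688) = -4. Step 2 — apply |x|_p = p^{-v_p(x)} = 2^{4} = 16.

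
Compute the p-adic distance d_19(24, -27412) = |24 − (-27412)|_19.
d_19(24, -27412) = 1/6859

Step 1 — x − y = 24 − (-27412) = 27436. Step 2 — v_19(27436) = 3 (factor: 27436 = (19^3 · 4); the sign does not affect v_p). Step 3 — |x − y|_19 = 19^{-3} = 1/6859.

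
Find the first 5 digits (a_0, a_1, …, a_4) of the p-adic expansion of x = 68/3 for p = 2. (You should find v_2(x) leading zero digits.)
(a_0, …, a_4) = (0, 0, 1, 1, 0)

v_2(68/3) = 2, so a_0 = ... = a_1 = 0. Factor out: x = 2^2 · u with u = 17/3 a unit in ℤ_2. Expand u iteratively via a_{v+i} = u_i mod 2, u_{i+1} = (u_i − a_{v+i})/2:
  u_0 = 17/3;  a_2 = 1;  u_1 = (u_0 − 1)/2 = 7/3
  u_1 = 7/3;  a_3 = 1;  u_2 = (u_1 − 1)/2 = 2/3
  u_2 = 2/3;  a_4 = 0;  u_3 = (u_2 − 0)/2 = 1/3
Digits: (0, 0, 1, 1, 0).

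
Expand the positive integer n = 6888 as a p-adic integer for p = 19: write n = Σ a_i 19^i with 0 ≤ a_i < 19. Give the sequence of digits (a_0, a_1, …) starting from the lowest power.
(a_0, a_1, …) = (10, 1, 0, 1)

Repeated division by 19 gives the digits low-to-high: 6888 = 10 + 1·19^1 + 1·19^3. Digit sequence: (10, 1, 0, 1).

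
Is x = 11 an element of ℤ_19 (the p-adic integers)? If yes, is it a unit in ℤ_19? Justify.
x ∈ ℤ_19^× (unit); v_19(x) = 0

ℤ_19 = {x ∈ ℚ_19 : v_19(x) ≥ 0} and ℤ_19^× = {x ∈ ℤ_19 : v_19(x) = 0}. Here v_19(11) = v_19(num) − v_19(den) = 0; compare against these criteria.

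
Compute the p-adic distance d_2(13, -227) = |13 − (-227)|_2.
d_2(13, -227) = 1/16

Step 1 — x − y = 13 − (-227) = 240. Step 2 — v_2(240) = 4 (factor: 240 = (2^4 · 15); the sign does not affect v_p). Step 3 — |x − y|_2 = 2^{-4} = 1/16.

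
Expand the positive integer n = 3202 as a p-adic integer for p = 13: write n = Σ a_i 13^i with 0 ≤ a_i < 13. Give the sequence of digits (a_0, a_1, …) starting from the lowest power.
(a_0, a_1, …) = (4, 12, 5, 1)

Repeated division by 13 gives the digits low-to-high: 3202 = 4 + 12·13^1 + 5·13^2 + 1·13^3. Digit sequence: (4, 12, 5, 1).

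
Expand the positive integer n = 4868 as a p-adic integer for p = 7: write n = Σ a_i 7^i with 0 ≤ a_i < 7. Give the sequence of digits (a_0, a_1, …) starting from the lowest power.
(a_0, a_1, …) = (3, 2, 1, 0, 2)

Repeated division by 7 gives the digits low-to-high: 4868 = 3 + 2·7^1 + 1·7^2 + 2·7^4. Digit sequence: (3, 2, 1, 0, 2).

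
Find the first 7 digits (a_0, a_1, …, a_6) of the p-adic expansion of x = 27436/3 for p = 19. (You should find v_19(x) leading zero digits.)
(a_0, …, a_6) = (0, 0, 0, 14, 12, 12, 12)

v_19(27436/3) = 3, so a_0 = ... = a_2 = 0. Factor out: x = 19^3 · u with u = 4/3 a unit in ℤ_19. Expand u iteratively via a_{v+i} = u_i mod 19, u_{i+1} = (u_i − a_{v+i})/19:
  u_0 = 4/3;  a_3 = 14;  u_1 = (u_0 − 14)/19 = -2/3
  u_1 = -2/3;  a_4 = 12;  u_2 = (u_1 − 12)/19 = -2/3
  u_2 = -2/3;  a_5 = 12;  u_3 = (u_2 − 12)/19 = -2/3
  u_3 = -2/3;  a_6 = 12;  u_4 = (u_3 − 12)/19 = -2/3
Digits: (0, 0, 0, 14, 12, 12, 12).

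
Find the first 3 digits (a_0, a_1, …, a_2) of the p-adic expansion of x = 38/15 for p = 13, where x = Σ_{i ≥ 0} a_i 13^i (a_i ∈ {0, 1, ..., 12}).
(a_0, …, a_2) = (6, 11, 0)

v_13(38/15) = 0 (numerator and denominator both coprime to 13), so x ∈ ℤ_13^×. Compute digits iteratively via a_i = x_i mod 13, x_{i+1} = (x_i − a_i)/13, with x_0 = x:
  x_0 = 38/15;  a_0 = 6;  x_1 = (x_0 − 6)/13 = -4/15
  x_1 = -4/15;  a_1 = 11;  x_2 = (x_1 − 11)/13 = -13/15
  x_2 = -13/15;  a_2 = 0;  x_3 = (x_2 − 0)/13 = -1/15
Digits: (6, 11, 0).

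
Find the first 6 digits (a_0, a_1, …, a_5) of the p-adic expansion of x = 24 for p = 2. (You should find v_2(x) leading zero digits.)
(a_0, …, a_5) = (0, 0, 0, 1, 1, 0)

v_2(24) = 3, so a_0 = ... = a_2 = 0. Factor out: x = 2^3 · u with u = 3 a unit in ℤ_2. Expand u iteratively via a_{v+i} = u_i mod 2, u_{i+1} = (u_i − a_{v+i})/2:
  u_0 = 3;  a_3 = 1;  u_1 = (u_0 − 1)/2 = 1
  u_1 = 1;  a_4 = 1;  u_2 = (u_1 − 1)/2 = 0
  u_2 = 0;  a_5 = 0;  u_3 = (u_2 − 0)/2 = 0
Digits: (0, 0, 0, 1, 1, 0).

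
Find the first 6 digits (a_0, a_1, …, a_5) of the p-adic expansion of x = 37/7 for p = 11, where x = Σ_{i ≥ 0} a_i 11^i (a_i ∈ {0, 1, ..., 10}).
(a_0, …, a_5) = (10, 9, 7, 4, 9, 7)

v_11(37/7) = 0 (numerator and denominator both coprime to 11), so x ∈ ℤ_11^×. Compute digits iteratively via a_i = x_i mod 11, x_{i+1} = (x_i − a_i)/11, with x_0 = x:
  x_0 = 37/7;  a_0 = 10;  x_1 = (x_0 − 10)/11 = -3/7
  x_1 = -3/7;  a_1 = 9;  x_2 = (x_1 − 9)/11 = -6/7
  x_2 = -6/7;  a_2 = 7;  x_3 = (x_2 − 7)/11 = -5/7
  x_3 = -5/7;  a_3 = 4;  x_4 = (x_3 − 4)/11 = -3/7
  x_4 = -3/7;  a_4 = 9;  x_5 = (x_4 − 9)/11 = -6/7
  x_5 = -6/7;  a_5 = 7;  x_6 = (x_5 − 7)/11 = -5/7
Digits: (10, 9, 7, 4, 9, 7).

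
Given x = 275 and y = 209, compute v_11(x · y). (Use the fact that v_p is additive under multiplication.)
v_11(57475) = 2

v_p(x) = 1 (factor: 275 = 11^1 · 25); v_p(y) = 1 (factor: 209 = 11^1 · 19). Additivity: v_p(xy) = v_p(x) + v_p(y) = 1 + 1 = 2. (Direct check: xy = 57475 = 11^2 · (475).)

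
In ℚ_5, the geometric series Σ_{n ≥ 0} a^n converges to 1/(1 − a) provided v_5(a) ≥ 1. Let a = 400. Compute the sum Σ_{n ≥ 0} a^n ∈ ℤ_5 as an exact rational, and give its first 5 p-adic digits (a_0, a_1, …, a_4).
Σ a^n = 1/(1 − a) = -1/399;  first 5 digits = (1, 0, 1, 3, 1)

v_5(a) = 2 ≥ 1, so the series converges in ℤ_5 to 1/(1 − a) = 1/(1 − 400) = -1/399. Expand this rational in ℤ_5: compute digits iteratively via d_i = x_i mod 5, x_{i+1} = (x_i − d_i)/5. The first 5 digits are (1, 0, 1, 3, 1).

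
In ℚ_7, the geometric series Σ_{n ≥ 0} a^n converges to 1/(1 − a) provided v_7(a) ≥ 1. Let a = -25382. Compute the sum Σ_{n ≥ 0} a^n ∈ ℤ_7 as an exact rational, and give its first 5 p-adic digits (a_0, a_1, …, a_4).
Σ a^n = 1/(1 − a) = 1/25383;  first 5 digits = (1, 0, 0, 3, 3)

v_7(a) = 3 ≥ 1, so the series converges in ℤ_7 to 1/(1 − a) = 1/(1 − (-25382)) = 1/25383. Expand this rational in ℤ_7: compute digits iteratively via d_i = x_i mod 7, x_{i+1} = (x_i − d_i)/7. The first 5 digits are (1, 0, 0, 3, 3).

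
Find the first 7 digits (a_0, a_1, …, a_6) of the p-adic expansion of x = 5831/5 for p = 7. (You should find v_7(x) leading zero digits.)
(a_0, …, a_6) = (0, 0, 0, 2, 3, 1, 4)

v_7(5831/5) = 3, so a_0 = ... = a_2 = 0. Factor out: x = 7^3 · u with u = 17/5 a unit in ℤ_7. Expand u iteratively via a_{v+i} = u_i mod 7, u_{i+1} = (u_i − a_{v+i})/7:
  u_0 = 17/5;  a_3 = 2;  u_1 = (u_0 − 2)/7 = 1/5
  u_1 = 1/5;  a_4 = 3;  u_2 = (u_1 − 3)/7 = -2/5
  u_2 = -2/5;  a_5 = 1;  u_3 = (u_2 − 1)/7 = -1/5
  u_3 = -1/5;  a_6 = 4;  u_4 = (u_3 − 4)/7 = -3/5
Digits: (0, 0, 0, 2, 3, 1, 4).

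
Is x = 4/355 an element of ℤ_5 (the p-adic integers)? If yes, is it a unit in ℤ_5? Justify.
x ∉ ℤ_5 (v_5(x) = -1 < 0)

ℤ_5 = {x ∈ ℚ_5 : v_5(x) ≥ 0} and ℤ_5^× = {x ∈ ℤ_5 : v_5(x) = 0}. Here v_5(4/355) = v_5(num) − v_5(den) = -1; compare against these criteria.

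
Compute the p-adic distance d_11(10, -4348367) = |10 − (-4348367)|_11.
d_11(10, -4348367) = 1/161051

Step 1 — x − y = 10 − (-4348367) = 4348377. Step 2 — v_11(4348377) = 5 (factor: 4348377 = (11^5 · 27); the sign does not affect v_p). Step 3 — |x − y|_11 = 11^{-5} = 1/161051.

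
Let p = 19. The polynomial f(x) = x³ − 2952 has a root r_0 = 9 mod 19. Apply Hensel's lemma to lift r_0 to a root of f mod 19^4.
r_3 = 72285 (mod 130321)

Hensel: r_{i+1} = r_i − f(r_i)/f′(r_i) mod 19^{i+2}, where f′(x) = 3x². Iterate:
  r_0 = 9 (mod 19)
  r_1 = 85 (mod 361)
  r_2 = 3695 (mod 6859)
  r_3 = 72285 (mod 130321)
Final: r = 72285 with f(r) ≡ 0 mod 19^4.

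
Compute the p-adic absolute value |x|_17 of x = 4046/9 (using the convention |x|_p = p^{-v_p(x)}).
|4046/9|_17 = 1/289

Step 1 — compute v_17(x) by factoring powers of 17 out of the numerator and denominator: v_17(4046/9) = 2. Step 2 — apply |x|_p = p^{-v_p(x)} = 17^{-2} = 1/289.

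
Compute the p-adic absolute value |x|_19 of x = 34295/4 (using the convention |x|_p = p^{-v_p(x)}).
|34295/4|_19 = 1/6859

Step 1 — compute v_19(x) by factoring powers of 19 out of the numerator and denominator: v_19(34295/4) = 3. Step 2 — apply |x|_p = p^{-v_p(x)} = 19^{-3} = 1/6859.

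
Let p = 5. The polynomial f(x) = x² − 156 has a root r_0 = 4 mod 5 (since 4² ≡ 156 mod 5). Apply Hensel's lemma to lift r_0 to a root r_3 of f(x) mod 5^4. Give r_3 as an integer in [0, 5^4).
r_3 = 534 (mod 625)

Hensel's recurrence: r_{i+1} = r_i − f(r_i)·(f′(r_i))^{-1} mod 5^{i+2}, with f′(x) = 2x. Iterate:
  r_0 = 4 (mod 5)
  r_1 = 9 (mod 25)
  r_2 = 34 (mod 125)
  r_3 = 534 (mod 625)
Final: r_3 = 534, and one checks f(r_3) ≡ 0 mod 5^4.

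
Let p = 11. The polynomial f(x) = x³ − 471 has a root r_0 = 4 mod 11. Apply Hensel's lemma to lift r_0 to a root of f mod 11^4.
r_3 = 11268 (mod 14641)

Hensel: r_{i+1} = r_i − f(r_i)/f′(r_i) mod 11^{i+2}, where f′(x) = 3x². Iterate:
  r_0 = 4 (mod 11)
  r_1 = 15 (mod 121)
  r_2 = 620 (mod 1331)
  r_3 = 11268 (mod 14641)
Final: r = 11268 with f(r) ≡ 0 mod 11^4.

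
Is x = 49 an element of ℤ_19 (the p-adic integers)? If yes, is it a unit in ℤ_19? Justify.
x ∈ ℤ_19^× (unit); v_19(x) = 0

ℤ_19 = {x ∈ ℚ_19 : v_19(x) ≥ 0} and ℤ_19^× = {x ∈ ℤ_19 : v_19(x) = 0}. Here v_19(49) = v_19(num) − v_19(den) = 0; compare against these criteria.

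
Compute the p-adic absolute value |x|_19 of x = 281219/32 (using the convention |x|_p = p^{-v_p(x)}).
|281219/32|_19 = 1/6859

Step 1 — compute v_19(x) by factoring powers of 19 out of the numerator and denominator: v_19(281219/32) = 3. Step 2 — apply |x|_p = p^{-v_p(x)} = 19^{-3} = 1/6859.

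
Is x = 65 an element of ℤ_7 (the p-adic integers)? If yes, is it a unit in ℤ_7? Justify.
x ∈ ℤ_7^× (unit); v_7(x) = 0

ℤ_7 = {x ∈ ℚ_7 : v_7(x) ≥ 0} and ℤ_7^× = {x ∈ ℤ_7 : v_7(x) = 0}. Here v_7(65) = v_7(num) − v_7(den) = 0; compare against these criteria.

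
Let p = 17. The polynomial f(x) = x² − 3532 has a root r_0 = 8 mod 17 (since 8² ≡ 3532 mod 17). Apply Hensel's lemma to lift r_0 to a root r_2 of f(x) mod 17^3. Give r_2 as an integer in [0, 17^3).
r_2 = 1453 (mod 4913)

Hensel's recurrence: r_{i+1} = r_i − f(r_i)·(f′(r_i))^{-1} mod 17^{i+2}, with f′(x) = 2x. Iterate:
  r_0 = 8 (mod 17)
  r_1 = 8 (mod 289)
  r_2 = 1453 (mod 4913)
Final: r_2 = 1453, and one checks f(r_2) ≡ 0 mod 17^3.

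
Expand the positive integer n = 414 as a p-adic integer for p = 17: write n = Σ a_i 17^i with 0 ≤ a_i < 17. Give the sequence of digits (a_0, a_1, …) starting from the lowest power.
(a_0, a_1, …) = (6, 7, 1)

Repeated division by 17 gives the digits low-to-high: 414 = 6 + 7·17^1 + 1·17^2. Digit sequence: (6, 7, 1).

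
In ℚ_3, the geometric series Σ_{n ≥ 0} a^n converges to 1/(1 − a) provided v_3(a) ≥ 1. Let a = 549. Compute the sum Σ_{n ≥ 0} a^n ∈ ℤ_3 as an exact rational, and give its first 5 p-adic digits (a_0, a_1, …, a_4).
Σ a^n = 1/(1 − a) = -1/548;  first 5 digits = (1, 0, 1, 2, 1)

v_3(a) = 2 ≥ 1, so the series converges in ℤ_3 to 1/(1 − a) = 1/(1 − 549) = -1/548. Expand this rational in ℤ_3: compute digits iteratively via d_i = x_i mod 3, x_{i+1} = (x_i − d_i)/3. The first 5 digits are (1, 0, 1, 2, 1).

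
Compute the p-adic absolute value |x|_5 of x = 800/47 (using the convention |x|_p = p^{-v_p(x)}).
|800/47|_5 = 1/25

Step 1 — compute v_5(x) by factoring powers of 5 out of the numerator and denominator: v_5(800/47) = 2. Step 2 — apply |x|_p = p^{-v_p(x)} = 5^{-2} = 1/25.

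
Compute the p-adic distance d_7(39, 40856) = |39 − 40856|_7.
d_7(39, 40856) = 1/2401

Step 1 — x − y = 39 − 40856 = -40817. Step 2 — v_7(-40817) = 4 (factor: -40817 = −(7^4 · 17); the sign does not affect v_p). Step 3 — |x − y|_7 = 7^{-4} = 1/2401.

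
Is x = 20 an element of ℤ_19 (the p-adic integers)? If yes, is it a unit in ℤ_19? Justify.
x ∈ ℤ_19^× (unit); v_19(x) = 0

ℤ_19 = {x ∈ ℚ_19 : v_19(x) ≥ 0} and ℤ_19^× = {x ∈ ℤ_19 : v_19(x) = 0}. Here v_19(20) = v_19(num) − v_19(den) = 0; compare against these criteria.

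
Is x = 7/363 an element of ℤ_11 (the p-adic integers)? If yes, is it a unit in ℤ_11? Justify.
x ∉ ℤ_11 (v_11(x) = -2 < 0)

ℤ_11 = {x ∈ ℚ_11 : v_11(x) ≥ 0} and ℤ_11^× = {x ∈ ℤ_11 : v_11(x) = 0}. Here v_11(7/363) = v_11(num) − v_11(den) = -2; compare against these criteria.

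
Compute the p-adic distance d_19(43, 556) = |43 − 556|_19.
d_19(43, 556) = 1/19

Step 1 — x − y = 43 − 556 = -513. Step 2 — v_19(-513) = 1 (factor: -513 = −(19^1 · 27); the sign does not affect v_p). Step 3 — |x − y|_19 = 19^{-1} = 1/19.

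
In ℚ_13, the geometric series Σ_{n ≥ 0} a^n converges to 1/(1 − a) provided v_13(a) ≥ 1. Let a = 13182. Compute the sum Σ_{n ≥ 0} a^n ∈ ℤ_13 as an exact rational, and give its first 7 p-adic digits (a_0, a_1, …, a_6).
Σ a^n = 1/(1 − a) = -1/13181;  first 7 digits = (1, 0, 0, 6, 0, 0, 10)

v_13(a) = 3 ≥ 1, so the series converges in ℤ_13 to 1/(1 − a) = 1/(1 − 13182) = -1/13181. Expand this rational in ℤ_13: compute digits iteratively via d_i = x_i mod 13, x_{i+1} = (x_i − d_i)/13. The first 7 digits are (1, 0, 0, 6, 0, 0, 10).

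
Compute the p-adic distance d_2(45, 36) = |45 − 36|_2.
d_2(45, 36) = 1

Step 1 — x − y = 45 − 36 = 9. Step 2 — v_2(9) = 0 (factor: 9 = (2^0 · 9); the sign does not affect v_p). Step 3 — |x − y|_2 = 2^{0} = 1.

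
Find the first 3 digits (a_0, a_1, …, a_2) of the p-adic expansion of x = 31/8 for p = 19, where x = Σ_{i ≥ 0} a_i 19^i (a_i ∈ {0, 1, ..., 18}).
(a_0, …, a_2) = (11, 2, 7)

v_19(31/8) = 0 (numerator and denominator both coprime to 19), so x ∈ ℤ_19^×. Compute digits iteratively via a_i = x_i mod 19, x_{i+1} = (x_i − a_i)/19, with x_0 = x:
  x_0 = 31/8;  a_0 = 11;  x_1 = (x_0 − 11)/19 = -3/8
  x_1 = -3/8;  a_1 = 2;  x_2 = (x_1 − 2)/19 = -1/8
  x_2 = -1/8;  a_2 = 7;  x_3 = (x_2 − 7)/19 = -3/8
Digits: (11, 2, 7).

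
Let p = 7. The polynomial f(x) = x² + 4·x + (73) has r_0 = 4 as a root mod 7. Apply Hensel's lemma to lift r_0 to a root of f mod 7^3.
r_2 = 130 (mod 343)

Hensel: r_{i+1} = r_i − f(r_i)·(f′(r_i))^{-1} mod 7^{i+2}, f′(x) = 2x + 4. Iterate:
  r_0 = 4 (mod 7)
  r_1 = 32 (mod 49)
  r_2 = 130 (mod 343)
Final: r = 130 satisfies f(r) ≡ 0 mod 7^3.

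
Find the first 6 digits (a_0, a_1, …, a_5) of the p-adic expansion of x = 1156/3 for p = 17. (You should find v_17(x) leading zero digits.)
(a_0, …, a_5) = (0, 0, 7, 11, 5, 11)

v_17(1156/3) = 2, so a_0 = ... = a_1 = 0. Factor out: x = 17^2 · u with u = 4/3 a unit in ℤ_17. Expand u iteratively via a_{v+i} = u_i mod 17, u_{i+1} = (u_i − a_{v+i})/17:
  u_0 = 4/3;  a_2 = 7;  u_1 = (u_0 − 7)/17 = -1/3
  u_1 = -1/3;  a_3 = 11;  u_2 = (u_1 − 11)/17 = -2/3
  u_2 = -2/3;  a_4 = 5;  u_3 = (u_2 − 5)/17 = -1/3
  u_3 = -1/3;  a_5 = 11;  u_4 = (u_3 − 11)/17 = -2/3
Digits: (0, 0, 7, 11, 5, 11).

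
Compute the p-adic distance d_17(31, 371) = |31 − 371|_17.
d_17(31, 371) = 1/17

Step 1 — x − y = 31 − 371 = -340. Step 2 — v_17(-340) = 1 (factor: -340 = −(17^1 · 20); the sign does not affect v_p). Step 3 — |x − y|_17 = 17^{-1} = 1/17.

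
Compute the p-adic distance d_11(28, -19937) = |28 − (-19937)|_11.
d_11(28, -19937) = 1/1331

Step 1 — x − y = 28 − (-19937) = 19965. Step 2 — v_11(19965) = 3 (factor: 19965 = (11^3 · 15); the sign does not affect v_p). Step 3 — |x − y|_11 = 11^{-3} = 1/1331.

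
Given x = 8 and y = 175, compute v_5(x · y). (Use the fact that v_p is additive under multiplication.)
v_5(1400) = 2

v_p(x) = 0 (factor: 8 = 5^0 · 8); v_p(y) = 2 (factor: 175 = 5^2 · 7). Additivity: v_p(xy) = v_p(x) + v_p(y) = 0 + 2 = 2. (Direct check: xy = 1400 = 5^2 · (56).)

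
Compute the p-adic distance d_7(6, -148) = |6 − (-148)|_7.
d_7(6, -148) = 1/7

Step 1 — x − y = 6 − (-148) = 154. Step 2 — v_7(154) = 1 (factor: 154 = (7^1 · 22); the sign does not affect v_p). Step 3 — |x − y|_7 = 7^{-1} = 1/7.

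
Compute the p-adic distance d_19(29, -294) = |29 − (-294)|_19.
d_19(29, -294) = 1/19

Step 1 — x − y = 29 − (-294) = 323. Step 2 — v_19(323) = 1 (factor: 323 = (19^1 · 17); the sign does not affect v_p). Step 3 — |x − y|_19 = 19^{-1} = 1/19.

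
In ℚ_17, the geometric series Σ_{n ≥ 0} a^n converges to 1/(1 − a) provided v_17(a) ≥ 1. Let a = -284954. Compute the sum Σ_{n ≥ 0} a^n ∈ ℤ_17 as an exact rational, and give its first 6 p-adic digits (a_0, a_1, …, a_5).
Σ a^n = 1/(1 − a) = 1/284955;  first 6 digits = (1, 0, 0, 10, 13, 16)

v_17(a) = 3 ≥ 1, so the series converges in ℤ_17 to 1/(1 − a) = 1/(1 − (-284954)) = 1/284955. Expand this rational in ℤ_17: compute digits iteratively via d_i = x_i mod 17, x_{i+1} = (x_i − d_i)/17. The first 6 digits are (1, 0, 0, 10, 13, 16).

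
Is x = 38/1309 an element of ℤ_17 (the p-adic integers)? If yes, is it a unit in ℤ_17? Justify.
x ∉ ℤ_17 (v_17(x) = -1 < 0)

ℤ_17 = {x ∈ ℚ_17 : v_17(x) ≥ 0} and ℤ_17^× = {x ∈ ℤ_17 : v_17(x) = 0}. Here v_17(38/1309) = v_17(num) − v_17(den) = -1; compare against these criteria.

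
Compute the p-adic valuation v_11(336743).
v_11(336743) = 4

v_11(n) is the largest exponent k such that 11^k divides n. Factor out: 336743 = 11^4 · 23. (Sign doesn't affect v_p.) So v_11(336743) = 4.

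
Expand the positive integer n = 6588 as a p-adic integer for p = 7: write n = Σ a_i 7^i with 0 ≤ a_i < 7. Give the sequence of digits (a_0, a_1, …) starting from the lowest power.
(a_0, a_1, …) = (1, 3, 1, 5, 2)

Repeated division by 7 gives the digits low-to-high: 6588 = 1 + 3·7^1 + 1·7^2 + 5·7^3 + 2·7^4. Digit sequence: (1, 3, 1, 5, 2).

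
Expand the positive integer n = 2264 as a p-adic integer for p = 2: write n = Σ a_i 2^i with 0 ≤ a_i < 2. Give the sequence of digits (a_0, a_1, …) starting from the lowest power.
(a_0, a_1, …) = (0, 0, 0, 1, 1, 0, 1, 1, 0, 0, 0, 1)

Repeated division by 2 gives the digits low-to-high: 2264 = 1·2^3 + 1·2^4 + 1·2^6 + 1·2^7 + 1·2^11. Digit sequence: (0, 0, 0, 1, 1, 0, 1, 1, 0, 0, 0, 1).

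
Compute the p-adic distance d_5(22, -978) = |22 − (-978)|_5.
d_5(22, -978) = 1/125

Step 1 — x − y = 22 − (-978) = 1000. Step 2 — v_5(1000) = 3 (factor: 1000 = (5^3 · 8); the sign does not affect v_p). Step 3 — |x − y|_5 = 5^{-3} = 1/125.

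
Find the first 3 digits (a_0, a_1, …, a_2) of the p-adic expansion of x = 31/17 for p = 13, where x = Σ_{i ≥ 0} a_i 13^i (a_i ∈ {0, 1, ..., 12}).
(a_0, …, a_2) = (11, 10, 3)

v_13(31/17) = 0 (numerator and denominator both coprime to 13), so x ∈ ℤ_13^×. Compute digits iteratively via a_i = x_i mod 13, x_{i+1} = (x_i − a_i)/13, with x_0 = x:
  x_0 = 31/17;  a_0 = 11;  x_1 = (x_0 − 11)/13 = -12/17
  x_1 = -12/17;  a_1 = 10;  x_2 = (x_1 − 10)/13 = -14/17
  x_2 = -14/17;  a_2 = 3;  x_3 = (x_2 − 3)/13 = -5/17
Digits: (11, 10, 3).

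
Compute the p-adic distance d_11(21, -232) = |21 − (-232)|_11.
d_11(21, -232) = 1/11

Step 1 — x − y = 21 − (-232) = 253. Step 2 — v_11(253) = 1 (factor: 253 = (11^1 · 23); the sign does not affect v_p). Step 3 — |x − y|_11 = 11^{-1} = 1/11.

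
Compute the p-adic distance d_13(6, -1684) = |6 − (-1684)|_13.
d_13(6, -1684) = 1/169

Step 1 — x − y = 6 − (-1684) = 1690. Step 2 — v_13(1690) = 2 (factor: 1690 = (13^2 · 10); the sign does not affect v_p). Step 3 — |x − y|_13 = 13^{-2} = 1/169.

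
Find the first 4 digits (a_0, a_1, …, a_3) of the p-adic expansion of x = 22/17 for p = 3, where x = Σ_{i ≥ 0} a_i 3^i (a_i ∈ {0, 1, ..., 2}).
(a_0, …, a_3) = (2, 1, 1, 2)

v_3(22/17) = 0 (numerator and denominator both coprime to 3), so x ∈ ℤ_3^×. Compute digits iteratively via a_i = x_i mod 3, x_{i+1} = (x_i − a_i)/3, with x_0 = x:
  x_0 = 22/17;  a_0 = 2;  x_1 = (x_0 − 2)/3 = -4/17
  x_1 = -4/17;  a_1 = 1;  x_2 = (x_1 − 1)/3 = -7/17
  x_2 = -7/17;  a_2 = 1;  x_3 = (x_2 − 1)/3 = -8/17
  x_3 = -8/17;  a_3 = 2;  x_4 = (x_3 − 2)/3 = -14/17
Digits: (2, 1, 1, 2).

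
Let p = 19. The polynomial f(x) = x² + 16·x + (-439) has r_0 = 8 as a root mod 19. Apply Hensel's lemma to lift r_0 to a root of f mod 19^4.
r_3 = 59592 (mod 130321)

Hensel: r_{i+1} = r_i − f(r_i)·(f′(r_i))^{-1} mod 19^{i+2}, f′(x) = 2x + 16. Iterate:
  r_0 = 8 (mod 19)
  r_1 = 27 (mod 361)
  r_2 = 4720 (mod 6859)
  r_3 = 59592 (mod 130321)
Final: r = 59592 satisfies f(r) ≡ 0 mod 19^4.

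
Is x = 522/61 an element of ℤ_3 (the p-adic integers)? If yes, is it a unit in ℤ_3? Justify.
x ∈ ℤ_3 but not a unit; v_3(x) = 2 > 0

ℤ_3 = {x ∈ ℚ_3 : v_3(x) ≥ 0} and ℤ_3^× = {x ∈ ℤ_3 : v_3(x) = 0}. Here v_3(522/61) = v_3(num) − v_3(den) = 2; compare against these criteria.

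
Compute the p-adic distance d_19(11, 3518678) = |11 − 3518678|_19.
d_19(11, 3518678) = 1/130321

Step 1 — x − y = 11 − 3518678 = -3518667. Step 2 — v_19(-3518667) = 4 (factor: -3518667 = −(19^4 · 27); the sign does not affect v_p). Step 3 — |x − y|_19 = 19^{-4} = 1/130321.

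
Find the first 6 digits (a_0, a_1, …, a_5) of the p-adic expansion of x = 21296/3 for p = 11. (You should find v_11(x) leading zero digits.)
(a_0, …, a_5) = (0, 0, 0, 9, 7, 3)

v_11(21296/3) = 3, so a_0 = ... = a_2 = 0. Factor out: x = 11^3 · u with u = 16/3 a unit in ℤ_11. Expand u iteratively via a_{v+i} = u_i mod 11, u_{i+1} = (u_i − a_{v+i})/11:
  u_0 = 16/3;  a_3 = 9;  u_1 = (u_0 − 9)/11 = -1/3
  u_1 = -1/3;  a_4 = 7;  u_2 = (u_1 − 7)/11 = -2/3
  u_2 = -2/3;  a_5 = 3;  u_3 = (u_2 − 3)/11 = -1/3
Digits: (0, 0, 0, 9, 7, 3).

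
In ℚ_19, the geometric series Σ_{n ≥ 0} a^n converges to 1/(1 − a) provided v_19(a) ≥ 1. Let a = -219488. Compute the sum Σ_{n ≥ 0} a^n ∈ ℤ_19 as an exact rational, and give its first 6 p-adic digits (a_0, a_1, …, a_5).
Σ a^n = 1/(1 − a) = 1/219489;  first 6 digits = (1, 0, 0, 6, 17, 18)

v_19(a) = 3 ≥ 1, so the series converges in ℤ_19 to 1/(1 − a) = 1/(1 − (-219488)) = 1/219489. Expand this rational in ℤ_19: compute digits iteratively via d_i = x_i mod 19, x_{i+1} = (x_i − d_i)/19. The first 6 digits are (1, 0, 0, 6, 17, 18).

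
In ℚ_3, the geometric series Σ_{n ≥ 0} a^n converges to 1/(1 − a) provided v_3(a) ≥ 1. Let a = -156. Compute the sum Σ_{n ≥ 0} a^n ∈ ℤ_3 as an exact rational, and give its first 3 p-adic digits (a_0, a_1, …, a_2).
Σ a^n = 1/(1 − a) = 1/157;  first 3 digits = (1, 2, 1)

v_3(a) = 1 ≥ 1, so the series converges in ℤ_3 to 1/(1 − a) = 1/(1 − (-156)) = 1/157. Expand this rational in ℤ_3: compute digits iteratively via d_i = x_i mod 3, x_{i+1} = (x_i − d_i)/3. The first 3 digits are (1, 2, 1).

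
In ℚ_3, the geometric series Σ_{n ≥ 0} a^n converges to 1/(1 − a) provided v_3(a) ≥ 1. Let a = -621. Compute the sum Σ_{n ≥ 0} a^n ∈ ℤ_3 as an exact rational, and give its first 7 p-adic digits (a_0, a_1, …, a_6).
Σ a^n = 1/(1 − a) = 1/622;  first 7 digits = (1, 0, 0, 1, 1, 0, 0)

v_3(a) = 3 ≥ 1, so the series converges in ℤ_3 to 1/(1 − a) = 1/(1 − (-621)) = 1/622. Expand this rational in ℤ_3: compute digits iteratively via d_i = x_i mod 3, x_{i+1} = (x_i − d_i)/3. The first 7 digits are (1, 0, 0, 1, 1, 0, 0).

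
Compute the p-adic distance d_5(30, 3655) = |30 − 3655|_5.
d_5(30, 3655) = 1/125

Step 1 — x − y = 30 − 3655 = -3625. Step 2 — v_5(-3625) = 3 (factor: -3625 = −(5^3 · 29); the sign does not affect v_p). Step 3 — |x − y|_5 = 5^{-3} = 1/125.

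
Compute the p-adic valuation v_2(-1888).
v_2(-1888) = 5

v_2(n) is the largest exponent k such that 2^k divides n. Factor out: -1888 = -2^5 · 59. (Sign doesn't affect v_p.) So v_2(-1888) = 5.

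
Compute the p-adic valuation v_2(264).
v_2(264) = 3

v_2(n) is the largest exponent k such that 2^k divides n. Factor out: 264 = 2^3 · 33. (Sign doesn't affect v_p.) So v_2(264) = 3.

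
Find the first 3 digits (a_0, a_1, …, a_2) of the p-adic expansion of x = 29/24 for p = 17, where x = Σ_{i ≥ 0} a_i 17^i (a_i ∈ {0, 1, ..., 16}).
(a_0, …, a_2) = (9, 13, 7)

v_17(29/24) = 0 (numerator and denominator both coprime to 17), so x ∈ ℤ_17^×. Compute digits iteratively via a_i = x_i mod 17, x_{i+1} = (x_i − a_i)/17, with x_0 = x:
  x_0 = 29/24;  a_0 = 9;  x_1 = (x_0 − 9)/17 = -11/24
  x_1 = -11/24;  a_1 = 13;  x_2 = (x_1 − 13)/17 = -19/24
  x_2 = -19/24;  a_2 = 7;  x_3 = (x_2 − 7)/17 = -11/24
Digits: (9, 13, 7).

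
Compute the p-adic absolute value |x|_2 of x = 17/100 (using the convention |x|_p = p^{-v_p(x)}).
|17/100|_2 = 4

Step 1 — compute v_2(x) by factoring powers of 2 out of the numerator and denominator: v_2(17/100) = -2. Step 2 — apply |x|_p = p^{-v_p(x)} = 2^{2} = 4.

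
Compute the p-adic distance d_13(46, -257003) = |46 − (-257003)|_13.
d_13(46, -257003) = 1/28561

Step 1 — x − y = 46 − (-257003) = 257049. Step 2 — v_13(257049) = 4 (factor: 257049 = (13^4 · 9); the sign does not affect v_p). Step 3 — |x − y|_13 = 13^{-4} = 1/28561.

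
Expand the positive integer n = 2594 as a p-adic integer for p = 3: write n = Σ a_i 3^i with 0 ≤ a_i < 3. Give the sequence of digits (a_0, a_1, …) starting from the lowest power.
(a_0, a_1, …) = (2, 0, 0, 0, 2, 1, 0, 1)

Repeated division by 3 gives the digits low-to-high: 2594 = 2 + 2·3^4 + 1·3^5 + 1·3^7. Digit sequence: (2, 0, 0, 0, 2, 1, 0, 1).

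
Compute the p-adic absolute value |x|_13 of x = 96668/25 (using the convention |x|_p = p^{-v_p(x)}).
|96668/25|_13 = 1/2197

Step 1 — compute v_13(x) by factoring powers of 13 out of the numerator and denominator: v_13(96668/25) = 3. Step 2 — apply |x|_p = p^{-v_p(x)} = 13^{-3} = 1/2197.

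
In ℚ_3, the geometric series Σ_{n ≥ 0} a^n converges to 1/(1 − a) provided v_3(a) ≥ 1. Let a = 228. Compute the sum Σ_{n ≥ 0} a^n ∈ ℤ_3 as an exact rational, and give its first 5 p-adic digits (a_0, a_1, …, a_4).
Σ a^n = 1/(1 − a) = -1/227;  first 5 digits = (1, 1, 2, 2, 0)

v_3(a) = 1 ≥ 1, so the series converges in ℤ_3 to 1/(1 − a) = 1/(1 − 228) = -1/227. Expand this rational in ℤ_3: compute digits iteratively via d_i = x_i mod 3, x_{i+1} = (x_i − d_i)/3. The first 5 digits are (1, 1, 2, 2, 0).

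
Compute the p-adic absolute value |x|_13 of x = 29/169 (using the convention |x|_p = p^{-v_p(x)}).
|29/169|_13 = 169

Step 1 — compute v_13(x) by factoring powers of 13 out of the numerator and denominator: v_13(29/169) = -2. Step 2 — apply |x|_p = p^{-v_p(x)} = 13^{2} = 169.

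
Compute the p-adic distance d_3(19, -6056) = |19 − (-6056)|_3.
d_3(19, -6056) = 1/243

Step 1 — x − y = 19 − (-6056) = 6075. Step 2 — v_3(6075) = 5 (factor: 6075 = (3^5 · 25); the sign does not affect v_p). Step 3 — |x − y|_3 = 3^{-5} = 1/243.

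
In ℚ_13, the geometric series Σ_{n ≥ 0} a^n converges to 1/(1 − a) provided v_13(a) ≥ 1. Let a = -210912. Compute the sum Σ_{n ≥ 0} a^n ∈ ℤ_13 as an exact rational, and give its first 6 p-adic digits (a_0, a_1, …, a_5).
Σ a^n = 1/(1 − a) = 1/210913;  first 6 digits = (1, 0, 0, 8, 5, 12)

v_13(a) = 3 ≥ 1, so the series converges in ℤ_13 to 1/(1 − a) = 1/(1 − (-210912)) = 1/210913. Expand this rational in ℤ_13: compute digits iteratively via d_i = x_i mod 13, x_{i+1} = (x_i − d_i)/13. The first 6 digits are (1, 0, 0, 8, 5, 12).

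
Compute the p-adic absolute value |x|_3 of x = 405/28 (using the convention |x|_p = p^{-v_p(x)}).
|405/28|_3 = 1/81

Step 1 — compute v_3(x) by factoring powers of 3 out of the numerator and denominator: v_3(405/28) = 4. Step 2 — apply |x|_p = p^{-v_p(x)} = 3^{-4} = 1/81.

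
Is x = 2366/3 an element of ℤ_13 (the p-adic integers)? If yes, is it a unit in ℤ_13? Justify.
x ∈ ℤ_13 but not a unit; v_13(x) = 2 > 0

ℤ_13 = {x ∈ ℚ_13 : v_13(x) ≥ 0} and ℤ_13^× = {x ∈ ℤ_13 : v_13(x) = 0}. Here v_13(2366/3) = v_13(num) − v_13(den) = 2; compare against these criteria.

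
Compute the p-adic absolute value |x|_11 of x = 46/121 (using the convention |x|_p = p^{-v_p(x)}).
|46/121|_11 = 121

Step 1 — compute v_11(x) by factoring powers of 11 out of the numerator and denominator: v_11(46/121) = -2. Step 2 — apply |x|_p = p^{-v_p(x)} = 11^{2} = 121.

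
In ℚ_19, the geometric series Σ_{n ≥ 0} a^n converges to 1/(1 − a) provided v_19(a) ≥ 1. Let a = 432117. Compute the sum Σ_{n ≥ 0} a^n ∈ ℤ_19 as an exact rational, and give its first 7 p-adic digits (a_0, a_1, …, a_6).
Σ a^n = 1/(1 − a) = -1/432116;  first 7 digits = (1, 0, 0, 6, 3, 0, 17)

v_19(a) = 3 ≥ 1, so the series converges in ℤ_19 to 1/(1 − a) = 1/(1 − 432117) = -1/432116. Expand this rational in ℤ_19: compute digits iteratively via d_i = x_i mod 19, x_{i+1} = (x_i − d_i)/19. The first 7 digits are (1, 0, 0, 6, 3, 0, 17).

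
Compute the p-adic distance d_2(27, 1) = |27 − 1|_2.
d_2(27, 1) = 1/2

Step 1 — x − y = 27 − 1 = 26. Step 2 — v_2(26) = 1 (factor: 26 = (2^1 · 13); the sign does not affect v_p). Step 3 — |x − y|_2 = 2^{-1} = 1/2.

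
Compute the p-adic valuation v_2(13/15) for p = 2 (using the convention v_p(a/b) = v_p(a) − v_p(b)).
v_2(13/15) = 0

Factor powers of 2 from the numerator and denominator of the reduced fraction: 13 = 2^0 · 13 and 15 = 2^0 · 15. Apply v_p(a/b) = v_p(a) − v_p(b): v_2(13/15) = 0 − 0 = 0.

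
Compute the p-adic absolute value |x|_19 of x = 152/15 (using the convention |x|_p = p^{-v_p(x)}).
|152/15|_19 = 1/19

Step 1 — compute v_19(x) by factoring powers of 19 out of the numerator and denominator: v_19(152/15) = 1. Step 2 — apply |x|_p = p^{-v_p(x)} = 19^{-1} = 1/19.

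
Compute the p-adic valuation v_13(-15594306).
v_13(-15594306) = 5

v_13(n) is the largest exponent k such that 13^k divides n. Factor out: -15594306 = -13^5 · 42. (Sign doesn't affect v_p.) So v_13(-15594306) = 5.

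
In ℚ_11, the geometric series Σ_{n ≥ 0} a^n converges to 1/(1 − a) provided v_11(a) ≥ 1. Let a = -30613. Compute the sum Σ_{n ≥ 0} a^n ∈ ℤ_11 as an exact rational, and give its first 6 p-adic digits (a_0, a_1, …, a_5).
Σ a^n = 1/(1 − a) = 1/30614;  first 6 digits = (1, 0, 0, 10, 8, 10)

v_11(a) = 3 ≥ 1, so the series converges in ℤ_11 to 1/(1 − a) = 1/(1 − (-30613)) = 1/30614. Expand this rational in ℤ_11: compute digits iteratively via d_i = x_i mod 11, x_{i+1} = (x_i − d_i)/11. The first 6 digits are (1, 0, 0, 10, 8, 10).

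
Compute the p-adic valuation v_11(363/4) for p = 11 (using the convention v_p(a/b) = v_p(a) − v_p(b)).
v_11(363/4) = 2

Factor powers of 11 from the numerator and denominator of the reduced fraction: 363 = 11^2 · 3 and 4 = 11^0 · 4. Apply v_p(a/b) = v_p(a) − v_p(b): v_11(363/4) = 2 − 0 = 2.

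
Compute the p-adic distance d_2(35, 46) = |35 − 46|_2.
d_2(35, 46) = 1

Step 1 — x − y = 35 − 46 = -11. Step 2 — v_2(-11) = 0 (factor: -11 = −(2^0 · 11); the sign does not affect v_p). Step 3 — |x − y|_2 = 2^{0} = 1.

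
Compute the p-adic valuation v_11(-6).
v_11(-6) = 0

v_11(n) is the largest exponent k such that 11^k divides n. Factor out: -6 = -11^0 · 6. (Sign doesn't affect v_p.) So v_11(-6) = 0.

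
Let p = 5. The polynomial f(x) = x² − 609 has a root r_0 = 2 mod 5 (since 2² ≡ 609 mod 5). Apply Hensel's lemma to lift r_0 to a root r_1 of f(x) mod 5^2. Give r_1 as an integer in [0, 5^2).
r_1 = 22 (mod 25)

Hensel's recurrence: r_{i+1} = r_i − f(r_i)·(f′(r_i))^{-1} mod 5^{i+2}, with f′(x) = 2x. Iterate:
  r_0 = 2 (mod 5)
  r_1 = 22 (mod 25)
Final: r_1 = 22, and one checks f(r_1) ≡ 0 mod 5^2.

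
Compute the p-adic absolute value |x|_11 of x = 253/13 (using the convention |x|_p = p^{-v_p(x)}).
|253/13|_11 = 1/11

Step 1 — compute v_11(x) by factoring powers of 11 out of the numerator and denominator: v_11(253/13) = 1. Step 2 — apply |x|_p = p^{-v_p(x)} = 11^{-1} = 1/11.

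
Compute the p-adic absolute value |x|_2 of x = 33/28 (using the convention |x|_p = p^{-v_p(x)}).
|33/28|_2 = 4

Step 1 — compute v_2(x) by factoring powers of 2 out of the numerator and denominator: v_2(33/28) = -2. Step 2 — apply |x|_p = p^{-v_p(x)} = 2^{2} = 4.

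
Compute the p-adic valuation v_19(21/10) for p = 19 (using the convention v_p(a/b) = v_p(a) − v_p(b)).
v_19(21/10) = 0

Factor powers of 19 from the numerator and denominator of the reduced fraction: 21 = 19^0 · 21 and 10 = 19^0 · 10. Apply v_p(a/b) = v_p(a) − v_p(b): v_19(21/10) = 0 − 0 = 0.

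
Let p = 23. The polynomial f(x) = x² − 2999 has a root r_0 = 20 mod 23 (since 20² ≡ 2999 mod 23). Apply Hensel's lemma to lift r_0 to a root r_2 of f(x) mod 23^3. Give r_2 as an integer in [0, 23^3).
r_2 = 8668 (mod 12167)

Hensel's recurrence: r_{i+1} = r_i − f(r_i)·(f′(r_i))^{-1} mod 23^{i+2}, with f′(x) = 2x. Iterate:
  r_0 = 20 (mod 23)
  r_1 = 204 (mod 529)
  r_2 = 8668 (mod 12167)
Final: r_2 = 8668, and one checks f(r_2) ≡ 0 mod 23^3.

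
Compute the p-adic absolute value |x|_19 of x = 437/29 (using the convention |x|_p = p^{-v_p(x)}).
|437/29|_19 = 1/19

Step 1 — compute v_19(x) by factoring powers of 19 out of the numerator and denominator: v_19(437/29) = 1. Step 2 — apply |x|_p = p^{-v_p(x)} = 19^{-1} = 1/19.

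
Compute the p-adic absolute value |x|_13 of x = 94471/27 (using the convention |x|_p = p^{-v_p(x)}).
|94471/27|_13 = 1/2197

Step 1 — compute v_13(x) by factoring powers of 13 out of the numerator and denominator: v_13(94471/27) = 3. Step 2 — apply |x|_p = p^{-v_p(x)} = 13^{-3} = 1/2197.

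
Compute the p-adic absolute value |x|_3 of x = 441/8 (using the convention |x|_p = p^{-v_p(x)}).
|441/8|_3 = 1/9

Step 1 — compute v_3(x) by factoring powers of 3 out of the numerator and denominator: v_3(441/8) = 2. Step 2 — apply |x|_p = p^{-v_p(x)} = 3^{-2} = 1/9.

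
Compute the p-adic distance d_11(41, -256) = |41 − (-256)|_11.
d_11(41, -256) = 1/11

Step 1 — x − y = 41 − (-256) = 297. Step 2 — v_11(297) = 1 (factor: 297 = (11^1 · 27); the sign does not affect v_p). Step 3 — |x − y|_11 = 11^{-1} = 1/11.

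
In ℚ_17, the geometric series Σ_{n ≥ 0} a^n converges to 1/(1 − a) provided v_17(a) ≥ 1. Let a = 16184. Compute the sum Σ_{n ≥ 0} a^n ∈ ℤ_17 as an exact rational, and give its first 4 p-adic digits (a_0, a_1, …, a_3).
Σ a^n = 1/(1 − a) = -1/16183;  first 4 digits = (1, 0, 5, 3)

v_17(a) = 2 ≥ 1, so the series converges in ℤ_17 to 1/(1 − a) = 1/(1 − 16184) = -1/16183. Expand this rational in ℤ_17: compute digits iteratively via d_i = x_i mod 17, x_{i+1} = (x_i − d_i)/17. The first 4 digits are (1, 0, 5, 3).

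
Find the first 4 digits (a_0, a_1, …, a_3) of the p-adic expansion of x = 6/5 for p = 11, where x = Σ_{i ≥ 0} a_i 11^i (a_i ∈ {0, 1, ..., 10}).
(a_0, …, a_3) = (10, 8, 8, 8)

v_11(6/5) = 0 (numerator and denominator both coprime to 11), so x ∈ ℤ_11^×. Compute digits iteratively via a_i = x_i mod 11, x_{i+1} = (x_i − a_i)/11, with x_0 = x:
  x_0 = 6/5;  a_0 = 10;  x_1 = (x_0 − 10)/11 = -4/5
  x_1 = -4/5;  a_1 = 8;  x_2 = (x_1 − 8)/11 = -4/5
  x_2 = -4/5;  a_2 = 8;  x_3 = (x_2 − 8)/11 = -4/5
  x_3 = -4/5;  a_3 = 8;  x_4 = (x_3 − 8)/11 = -4/5
Digits: (10, 8, 8, 8).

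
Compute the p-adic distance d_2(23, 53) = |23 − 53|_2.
d_2(23, 53) = 1/2

Step 1 — x − y = 23 − 53 = -30. Step 2 — v_2(-30) = 1 (factor: -30 = −(2^1 · 15); the sign does not affect v_p). Step 3 — |x − y|_2 = 2^{-1} = 1/2.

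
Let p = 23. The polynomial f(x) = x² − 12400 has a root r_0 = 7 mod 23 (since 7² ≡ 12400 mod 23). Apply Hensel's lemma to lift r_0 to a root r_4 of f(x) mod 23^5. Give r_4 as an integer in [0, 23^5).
r_4 = 1229265 (mod 6436343)

Hensel's recurrence: r_{i+1} = r_i − f(r_i)·(f′(r_i))^{-1} mod 23^{i+2}, with f′(x) = 2x. Iterate:
  r_0 = 7 (mod 23)
  r_1 = 398 (mod 529)
  r_2 = 398 (mod 12167)
  r_3 = 109901 (mod 279841)
  r_4 = 1229265 (mod 6436343)
Final: r_4 = 1229265, and one checks f(r_4) ≡ 0 mod 23^5.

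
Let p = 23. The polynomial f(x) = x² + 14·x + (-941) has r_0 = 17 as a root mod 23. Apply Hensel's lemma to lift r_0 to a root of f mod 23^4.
r_3 = 259963 (mod 279841)

Hensel: r_{i+1} = r_i − f(r_i)·(f′(r_i))^{-1} mod 23^{i+2}, f′(x) = 2x + 14. Iterate:
  r_0 = 17 (mod 23)
  r_1 = 224 (mod 529)
  r_2 = 4456 (mod 12167)
  r_3 = 259963 (mod 279841)
Final: r = 259963 satisfies f(r) ≡ 0 mod 23^4.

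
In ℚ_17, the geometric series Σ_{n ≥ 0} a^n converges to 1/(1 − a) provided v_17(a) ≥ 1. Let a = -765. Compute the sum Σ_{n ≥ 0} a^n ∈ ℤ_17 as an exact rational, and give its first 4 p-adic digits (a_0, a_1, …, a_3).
Σ a^n = 1/(1 − a) = 1/766;  first 4 digits = (1, 6, 16, 11)

v_17(a) = 1 ≥ 1, so the series converges in ℤ_17 to 1/(1 − a) = 1/(1 − (-765)) = 1/766. Expand this rational in ℤ_17: compute digits iteratively via d_i = x_i mod 17, x_{i+1} = (x_i − d_i)/17. The first 4 digits are (1, 6, 16, 11).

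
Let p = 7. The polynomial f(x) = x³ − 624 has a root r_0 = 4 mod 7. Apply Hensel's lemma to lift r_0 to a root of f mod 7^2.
r_1 = 32 (mod 49)

Hensel: r_{i+1} = r_i − f(r_i)/f′(r_i) mod 7^{i+2}, where f′(x) = 3x². Iterate:
  r_0 = 4 (mod 7)
  r_1 = 32 (mod 49)
Final: r = 32 with f(r) ≡ 0 mod 7^2.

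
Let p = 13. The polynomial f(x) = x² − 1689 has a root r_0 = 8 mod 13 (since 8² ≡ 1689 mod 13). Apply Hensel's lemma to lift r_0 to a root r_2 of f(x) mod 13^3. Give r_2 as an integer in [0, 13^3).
r_2 = 1789 (mod 2197)

Hensel's recurrence: r_{i+1} = r_i − f(r_i)·(f′(r_i))^{-1} mod 13^{i+2}, with f′(x) = 2x. Iterate:
  r_0 = 8 (mod 13)
  r_1 = 99 (mod 169)
  r_2 = 1789 (mod 2197)
Final: r_2 = 1789, and one checks f(r_2) ≡ 0 mod 13^3.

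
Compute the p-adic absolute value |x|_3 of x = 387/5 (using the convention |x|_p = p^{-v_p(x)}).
|387/5|_3 = 1/9

Step 1 — compute v_3(x) by factoring powers of 3 out of the numerator and denominator: v_3(387/5) = 2. Step 2 — apply |x|_p = p^{-v_p(x)} = 3^{-2} = 1/9.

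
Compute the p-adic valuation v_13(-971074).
v_13(-971074) = 4

v_13(n) is the largest exponent k such that 13^k divides n. Factor out: -971074 = -13^4 · 34. (Sign doesn't affect v_p.) So v_13(-971074) = 4.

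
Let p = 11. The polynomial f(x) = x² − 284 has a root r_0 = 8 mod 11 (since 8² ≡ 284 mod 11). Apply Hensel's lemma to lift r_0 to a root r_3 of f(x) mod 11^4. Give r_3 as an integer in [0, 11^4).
r_3 = 6223 (mod 14641)

Hensel's recurrence: r_{i+1} = r_i − f(r_i)·(f′(r_i))^{-1} mod 11^{i+2}, with f′(x) = 2x. Iterate:
  r_0 = 8 (mod 11)
  r_1 = 52 (mod 121)
  r_2 = 899 (mod 1331)
  r_3 = 6223 (mod 14641)
Final: r_3 = 6223, and one checks f(r_3) ≡ 0 mod 11^4.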